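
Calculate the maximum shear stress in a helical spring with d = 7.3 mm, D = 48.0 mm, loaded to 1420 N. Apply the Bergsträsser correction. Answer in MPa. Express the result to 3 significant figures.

542 MPa

Spring index C = D/d = 48.0/7.3 = 6.5753
K_B = (4C+2)/(4C−3) = 28.301/23.301 = 1.2146
τ₀ = 8FD/(πd³) = 8·1420·48.0/(π·7.3³) = 545280/1222.1 = 446.17 MPa
τ_max = K·τ₀ = 1.2146 × 446.17 = 541.91 MPa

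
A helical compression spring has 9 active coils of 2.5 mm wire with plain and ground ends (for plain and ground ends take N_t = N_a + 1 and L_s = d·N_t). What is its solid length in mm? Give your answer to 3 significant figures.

25.0 mm

plain and ground ends: N_t = N_a + 1 = 9 + 1 = 10
L_s = d·N_t = 2.5 × 10 = 25 mm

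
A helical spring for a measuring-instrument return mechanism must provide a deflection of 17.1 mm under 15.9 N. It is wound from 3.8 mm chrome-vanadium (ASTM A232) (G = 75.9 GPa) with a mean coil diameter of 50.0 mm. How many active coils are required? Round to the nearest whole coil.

Required rate k = F/δ = 15.9/17.1 = 0.92982 N/mm
N_a = Gd⁴/(8D³k) = (75.9×10³ × 3.8⁴)/(8 × 50.0³ × 0.92982)
    = 1.58262e+07 / 929825 = 17.02 → 17 coils

17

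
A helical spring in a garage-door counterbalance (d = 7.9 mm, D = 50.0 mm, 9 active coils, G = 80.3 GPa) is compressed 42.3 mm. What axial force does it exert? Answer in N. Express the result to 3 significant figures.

k = Gd⁴/(8D³N_a) = (80.3×10³)(7.9⁴)/(8·50.0³·9) = 34.752 N/mm
F = k·δ = 34.752 × 42.3 = 1470 N

1470 N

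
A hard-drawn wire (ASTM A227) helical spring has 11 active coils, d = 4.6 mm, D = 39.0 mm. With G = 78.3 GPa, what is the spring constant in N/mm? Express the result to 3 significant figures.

6.72 N/mm

k = Gd⁴/(8D³N_a) = (78.3×10³ × 4.6⁴) / (8 × 39.0³ × 11)
  = 3.50585e+07 / 5.22007e+06 = 6.7161 N/mm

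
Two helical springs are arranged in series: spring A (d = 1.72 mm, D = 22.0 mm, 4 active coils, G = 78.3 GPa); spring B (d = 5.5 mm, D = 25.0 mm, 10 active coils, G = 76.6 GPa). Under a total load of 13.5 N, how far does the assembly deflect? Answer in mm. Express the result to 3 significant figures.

k_A = Gd⁴/(8D³N_a) = (78.3×10³)(1.72⁴)/(8·22.0³·4) = 2.0112 N/mm
k_B = Gd⁴/(8D³N_a) = (76.6×10³)(5.5⁴)/(8·25.0³·10) = 56.075 N/mm
Series: 1/k_eq = 1/2.0112 + 1/56.075 = 0.51505; k_eq = 1.9416 N/mm
δ = F/k_eq = 13.5/1.9416 = 6.9531 mm

6.95 mm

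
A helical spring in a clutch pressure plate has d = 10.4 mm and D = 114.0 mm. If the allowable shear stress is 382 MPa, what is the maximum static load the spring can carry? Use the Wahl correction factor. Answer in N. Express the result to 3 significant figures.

C = D/d = 114.0/10.4 = 10.9615
K_W = (4C−1)/(4C−4) + 0.615/C = 42.846/39.846 + 0.0561 = 1.1314
τ_max = K·8FD/(πd³) → F_max = τ_allow·πd³/(8DK)
F_max = 382·π·10.4³/(8·114.0·1.1314) = 1.3499e+06/1031.8 = 1308.3 N

1310 N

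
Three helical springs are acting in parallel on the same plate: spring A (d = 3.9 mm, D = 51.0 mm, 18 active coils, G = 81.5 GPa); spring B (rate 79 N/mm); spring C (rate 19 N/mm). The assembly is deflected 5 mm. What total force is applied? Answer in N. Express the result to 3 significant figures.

495 N

k_A = Gd⁴/(8D³N_a) = (81.5×10³)(3.9⁴)/(8·51.0³·18) = 0.98706 N/mm
Parallel: k_eq = 0.98706 + 79 + 19 = 98.987 N/mm
F = k_eq·δ = 98.987·5 = 494.94 N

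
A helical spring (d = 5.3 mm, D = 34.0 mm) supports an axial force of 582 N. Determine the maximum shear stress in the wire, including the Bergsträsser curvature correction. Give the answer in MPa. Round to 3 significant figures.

Spring index C = D/d = 34.0/5.3 = 6.4151
K_B = (4C+2)/(4C−3) = 27.660/22.660 = 1.2206
τ₀ = 8FD/(πd³) = 8·582·34.0/(π·5.3³) = 158304/467.71 = 338.47 MPa
τ_max = K·τ₀ = 1.2206 × 338.47 = 413.15 MPa

413 MPa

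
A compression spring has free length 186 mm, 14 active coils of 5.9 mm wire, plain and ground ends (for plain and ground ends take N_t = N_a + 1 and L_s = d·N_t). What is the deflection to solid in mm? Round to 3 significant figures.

N_t = 15; L_s = 5.9·15 = 88.5 mm
δ_solid = L₀ − L_s = 186 − 88.5 = 97.5 mm

97.5 mm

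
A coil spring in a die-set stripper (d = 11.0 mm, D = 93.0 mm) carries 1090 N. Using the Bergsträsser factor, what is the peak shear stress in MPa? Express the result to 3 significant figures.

Spring index C = D/d = 93.0/11.0 = 8.4545
K_B = (4C+2)/(4C−3) = 35.818/30.818 = 1.1622
τ₀ = 8FD/(πd³) = 8·1090·93.0/(π·11.0³) = 810960/4181.5 = 193.94 MPa
τ_max = K·τ₀ = 1.1622 × 193.94 = 225.41 MPa

225 MPa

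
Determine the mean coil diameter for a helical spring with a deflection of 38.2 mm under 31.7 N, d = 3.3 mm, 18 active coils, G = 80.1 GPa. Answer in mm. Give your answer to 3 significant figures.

Required rate k = F/δ = 31.7/38.2 = 0.82984 N/mm
D = (Gd⁴/(8N_a·k))^(1/3) = (80.1×10³·3.3⁴/(8·18·0.82984))^(1/3)
  = (79493.2)^(1/3) = 42.9975 mm

43.0 mm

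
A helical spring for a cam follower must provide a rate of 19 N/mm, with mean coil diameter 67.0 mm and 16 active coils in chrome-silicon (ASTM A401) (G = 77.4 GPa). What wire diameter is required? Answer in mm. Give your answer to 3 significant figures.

9.86 mm

d = (8D³N_a·k / G)^(1/4) = (8·67.0³·16·19 / (77.4×10³))^0.25
  = (9450.3)^0.25 = 9.8597 mm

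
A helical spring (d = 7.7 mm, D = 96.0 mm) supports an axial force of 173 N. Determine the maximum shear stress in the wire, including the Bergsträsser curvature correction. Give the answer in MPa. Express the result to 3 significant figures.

Spring index C = D/d = 96.0/7.7 = 12.4675
K_B = (4C+2)/(4C−3) = 51.870/46.870 = 1.1067
τ₀ = 8FD/(πd³) = 8·173·96.0/(π·7.7³) = 132864/1434.2 = 92.637 MPa
τ_max = K·τ₀ = 1.1067 × 92.637 = 102.52 MPa

103 MPa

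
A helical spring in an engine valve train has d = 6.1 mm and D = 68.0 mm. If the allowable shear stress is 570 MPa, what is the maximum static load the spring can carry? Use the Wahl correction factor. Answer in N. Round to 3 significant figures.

662 N

C = D/d = 68.0/6.1 = 11.1475
K_W = (4C−1)/(4C−4) + 0.615/C = 43.590/40.590 + 0.0552 = 1.1291
τ_max = K·8FD/(πd³) → F_max = τ_allow·πd³/(8DK)
F_max = 570·π·6.1³/(8·68.0·1.1291) = 4.0646e+05/614.22 = 661.75 N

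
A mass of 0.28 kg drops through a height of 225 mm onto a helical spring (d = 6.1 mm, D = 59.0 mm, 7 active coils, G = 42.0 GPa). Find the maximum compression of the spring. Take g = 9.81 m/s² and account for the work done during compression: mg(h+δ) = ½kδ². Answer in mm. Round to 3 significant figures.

k = Gd⁴/(8D³N_a) = (42.0×10³)(6.1⁴)/(8·59.0³·7) = 5.0562 N/mm
W = mg = 0.28 × 9.81 = 2.7468 N
½kδ² − Wδ − Wh = 0 → δ = (W + √(W² + 2kWh))/k
δ = (2.7468 + √(7.5449 + 6249.77))/5.0562 = (2.7468 + 79.103)/5.0562 = 16.188 mm

16.2 mm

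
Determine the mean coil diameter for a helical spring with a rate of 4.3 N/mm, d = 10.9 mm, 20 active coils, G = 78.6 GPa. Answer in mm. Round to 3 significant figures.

117 mm

D = (Gd⁴/(8N_a·k))^(1/3) = (78.6×10³·10.9⁴/(8·20·4.3))^(1/3)
  = (1.61265e+06)^(1/3) = 117.2681 mm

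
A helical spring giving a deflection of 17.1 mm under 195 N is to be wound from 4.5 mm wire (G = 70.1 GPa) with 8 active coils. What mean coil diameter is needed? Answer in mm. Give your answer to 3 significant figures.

34.0 mm

Required rate k = F/δ = 195/17.1 = 11.404 N/mm
D = (Gd⁴/(8N_a·k))^(1/3) = (70.1×10³·4.5⁴/(8·8·11.404))^(1/3)
  = (39386.7)^(1/3) = 34.0238 mm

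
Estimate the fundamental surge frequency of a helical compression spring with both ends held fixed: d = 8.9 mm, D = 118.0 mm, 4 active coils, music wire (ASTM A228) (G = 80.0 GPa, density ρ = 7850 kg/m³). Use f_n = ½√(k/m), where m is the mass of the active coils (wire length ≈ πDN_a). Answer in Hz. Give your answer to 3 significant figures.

57.4 Hz

k = Gd⁴/(8D³N_a) = (80.0×10³)(8.9⁴)/(8·118.0³·4) = 9.5467 N/mm = 9546.7 N/m
Wire length L = πDN_a = π·118.0·4 = 1482.8 mm
m = ρ·(πd²/4)·L = 7850 × 62.211×10⁻⁶ m² × 1.4828 m = 0.72415 kg
f_n = ½√(k/m) = 0.5·√(9546.7/0.72415) = 0.5·√(13183) = 57.409 Hz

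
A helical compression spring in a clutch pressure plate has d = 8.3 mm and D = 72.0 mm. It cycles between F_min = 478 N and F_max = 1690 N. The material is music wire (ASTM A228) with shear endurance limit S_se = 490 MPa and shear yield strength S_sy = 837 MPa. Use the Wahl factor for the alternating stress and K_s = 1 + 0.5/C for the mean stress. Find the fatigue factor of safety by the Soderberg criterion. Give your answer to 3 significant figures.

C = D/d = 72.0/8.3 = 8.6747; K_W = (4C−1)/(4C−4)+0.615/C = 1.1686; K_s = 1+0.5/C = 1.0576
F_a = (F_max−F_min)/2 = 606 N; F_m = (F_max+F_min)/2 = 1084 N
τ_a = K_W·8F_aD/(πd³) = 1.1686 × 194.32 = 227.08 MPa
τ_m = K_s·8F_mD/(πd³) = 1.0576 × 347.59 = 367.62 MPa
Soderberg: 1/n_f = τ_a/S_se + τ_m/S_sy = 227.08/490 + 367.62/837 = 0.46343 + 0.43922 = 0.90265
n_f = 1/0.90265 = 1.108

1.11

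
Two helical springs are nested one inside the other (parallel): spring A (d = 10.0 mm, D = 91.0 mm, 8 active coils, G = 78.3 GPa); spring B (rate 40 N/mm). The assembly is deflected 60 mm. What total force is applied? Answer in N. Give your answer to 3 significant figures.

k_A = Gd⁴/(8D³N_a) = (78.3×10³)(10.0⁴)/(8·91.0³·8) = 16.235 N/mm
Parallel: k_eq = 16.235 + 40 = 56.235 N/mm
F = k_eq·δ = 56.235·60 = 3374.1 N

3370 N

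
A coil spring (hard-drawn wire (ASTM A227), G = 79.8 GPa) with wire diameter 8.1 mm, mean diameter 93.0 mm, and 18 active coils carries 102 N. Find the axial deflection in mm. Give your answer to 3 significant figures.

k = Gd⁴/(8D³N_a) = (79.8×10³)(8.1⁴)/(8·93.0³·18) = 2.9657 N/mm
δ = F/k = 102 / 2.9657 = 34.393 mm

34.4 mm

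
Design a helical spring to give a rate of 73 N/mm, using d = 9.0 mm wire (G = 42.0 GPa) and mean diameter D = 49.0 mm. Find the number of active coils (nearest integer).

N_a = Gd⁴/(8D³k) = (42.0×10³ × 9.0⁴)/(8 × 49.0³ × 73)
    = 2.75562e+08 / 6.8707e+07 = 4.011 → 4 coils

4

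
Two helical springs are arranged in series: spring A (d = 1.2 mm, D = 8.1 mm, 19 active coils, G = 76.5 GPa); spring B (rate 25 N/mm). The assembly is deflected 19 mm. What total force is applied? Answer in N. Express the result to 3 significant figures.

34.6 N

k_A = Gd⁴/(8D³N_a) = (76.5×10³)(1.2⁴)/(8·8.1³·19) = 1.9638 N/mm
Series: 1/k_eq = 1/1.9638 + 1/25 = 0.54923; k_eq = 1.8207 N/mm
F = k_eq·δ = 1.8207·19 = 34.594 N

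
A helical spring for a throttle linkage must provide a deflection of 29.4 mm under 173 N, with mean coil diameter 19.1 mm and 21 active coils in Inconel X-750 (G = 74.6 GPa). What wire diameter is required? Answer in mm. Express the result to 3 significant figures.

3.10 mm

Required rate k = F/δ = 173/29.4 = 5.8844 N/mm
d = (8D³N_a·k / G)^(1/4) = (8·19.1³·21·5.8844 / (74.6×10³))^0.25
  = (92.336)^0.25 = 3.0999 mm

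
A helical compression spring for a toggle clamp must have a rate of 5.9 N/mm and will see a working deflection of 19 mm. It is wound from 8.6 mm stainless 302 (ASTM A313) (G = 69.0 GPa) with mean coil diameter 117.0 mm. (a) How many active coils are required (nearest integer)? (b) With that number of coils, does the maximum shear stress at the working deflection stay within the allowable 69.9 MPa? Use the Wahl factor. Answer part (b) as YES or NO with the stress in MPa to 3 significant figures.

N_a = Gd⁴/(8D³k) = (69.0×10³)(8.6⁴)/(8·117.0³·5.9) = 4.993 → N_a = 5
Actual rate k = Gd⁴/(8D³·5) = 5.8915 N/mm
Working load F = kδ = 5.8915·19 = 111.94 N
C = 117.0/8.6 = 13.6047; K_W = (4C−1)/(4C−4)+0.615/C = 1.1047
τ_max = K_W·8FD/(πd³) = 1.1047·52.434 = 57.924 MPa
τ_max ≤ 69.9 MPa → acceptable

(a) 5 coils; (b) YES, τ_max = 57.9 MPa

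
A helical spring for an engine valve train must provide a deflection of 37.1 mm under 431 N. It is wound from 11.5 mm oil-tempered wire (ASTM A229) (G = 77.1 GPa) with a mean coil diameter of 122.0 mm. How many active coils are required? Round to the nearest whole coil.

8

Required rate k = F/δ = 431/37.1 = 11.617 N/mm
N_a = Gd⁴/(8D³k) = (77.1×10³ × 11.5⁴)/(8 × 122.0³ × 11.617)
    = 1.34848e+09 / 1.68761e+08 = 7.99 → 8 coils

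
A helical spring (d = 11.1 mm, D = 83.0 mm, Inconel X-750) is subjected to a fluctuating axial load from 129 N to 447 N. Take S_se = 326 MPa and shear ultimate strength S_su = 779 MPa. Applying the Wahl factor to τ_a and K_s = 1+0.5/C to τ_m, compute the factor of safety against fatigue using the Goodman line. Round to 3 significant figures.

C = D/d = 83.0/11.1 = 7.4775; K_W = (4C−1)/(4C−4)+0.615/C = 1.1980; K_s = 1+0.5/C = 1.0669
F_a = (F_max−F_min)/2 = 159 N; F_m = (F_max+F_min)/2 = 288 N
τ_a = K_W·8F_aD/(πd³) = 1.1980 × 24.572 = 29.438 MPa
τ_m = K_s·8F_mD/(πd³) = 1.0669 × 44.508 = 47.485 MPa
Goodman: 1/n_f = τ_a/S_se + τ_m/S_su = 29.438/326 + 47.485/779 = 0.09030 + 0.06096 = 0.15126
n_f = 1/0.15126 = 6.611

6.61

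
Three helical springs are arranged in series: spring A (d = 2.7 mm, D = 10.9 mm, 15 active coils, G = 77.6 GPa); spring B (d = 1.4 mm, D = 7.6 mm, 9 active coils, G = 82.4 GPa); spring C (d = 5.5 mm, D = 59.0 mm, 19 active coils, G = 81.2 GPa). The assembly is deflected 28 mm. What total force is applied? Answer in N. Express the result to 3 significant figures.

50.2 N

k_A = Gd⁴/(8D³N_a) = (77.6×10³)(2.7⁴)/(8·10.9³·15) = 26.537 N/mm
k_B = Gd⁴/(8D³N_a) = (82.4×10³)(1.4⁴)/(8·7.6³·9) = 10.015 N/mm
k_C = Gd⁴/(8D³N_a) = (81.2×10³)(5.5⁴)/(8·59.0³·19) = 2.3802 N/mm
Series: 1/k_eq = 1/26.537 + 1/10.015 + 1/2.3802 = 0.55767; k_eq = 1.7932 N/mm
F = k_eq·δ = 1.7932·28 = 50.209 N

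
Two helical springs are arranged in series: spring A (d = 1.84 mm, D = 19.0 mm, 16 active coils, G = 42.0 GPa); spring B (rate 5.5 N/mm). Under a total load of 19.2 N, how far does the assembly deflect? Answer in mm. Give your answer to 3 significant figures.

k_A = Gd⁴/(8D³N_a) = (42.0×10³)(1.84⁴)/(8·19.0³·16) = 0.54834 N/mm
Series: 1/k_eq = 1/0.54834 + 1/5.5 = 2.0055; k_eq = 0.49863 N/mm
δ = F/k_eq = 19.2/0.49863 = 38.506 mm

38.5 mm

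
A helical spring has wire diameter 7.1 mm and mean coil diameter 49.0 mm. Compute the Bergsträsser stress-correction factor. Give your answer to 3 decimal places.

1.203

C = D/d = 49.0/7.1 = 6.9014
K_B = (4C+2)/(4C−3) = 29.606/24.606 = 1.2032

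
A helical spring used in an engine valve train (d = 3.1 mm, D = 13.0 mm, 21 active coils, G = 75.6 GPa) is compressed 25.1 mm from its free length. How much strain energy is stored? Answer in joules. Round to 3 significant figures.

k = Gd⁴/(8D³N_a) = (75.6×10³)(3.1⁴)/(8·13.0³·21) = 18.916 N/mm
U = ½kδ² = 0.5 × 18.916 × 25.1² = 5958.6 N·mm = 5.9586 J

5.96 J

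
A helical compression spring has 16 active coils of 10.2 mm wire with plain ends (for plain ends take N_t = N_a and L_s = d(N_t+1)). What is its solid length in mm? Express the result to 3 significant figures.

plain ends: N_t = N_a = 16
L_s = d·(N_t+1) = 10.2 × 17 = 173.4 mm

173 mm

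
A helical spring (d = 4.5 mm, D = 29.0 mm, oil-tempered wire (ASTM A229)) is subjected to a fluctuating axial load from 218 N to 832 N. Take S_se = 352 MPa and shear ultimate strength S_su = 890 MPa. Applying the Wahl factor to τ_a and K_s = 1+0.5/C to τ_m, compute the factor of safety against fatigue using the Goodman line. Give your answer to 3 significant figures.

0.721

C = D/d = 29.0/4.5 = 6.4444; K_W = (4C−1)/(4C−4)+0.615/C = 1.2332; K_s = 1+0.5/C = 1.0776
F_a = (F_max−F_min)/2 = 307 N; F_m = (F_max+F_min)/2 = 525 N
τ_a = K_W·8F_aD/(πd³) = 1.2332 × 248.79 = 306.81 MPa
τ_m = K_s·8F_mD/(πd³) = 1.0776 × 425.46 = 458.47 MPa
Goodman: 1/n_f = τ_a/S_se + τ_m/S_su = 306.81/352 + 458.47/890 = 0.87162 + 0.51514 = 1.3868
n_f = 1/1.3868 = 0.7211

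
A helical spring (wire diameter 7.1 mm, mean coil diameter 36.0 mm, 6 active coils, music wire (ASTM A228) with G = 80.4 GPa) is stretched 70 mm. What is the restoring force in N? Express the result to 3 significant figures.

k = Gd⁴/(8D³N_a) = (80.4×10³)(7.1⁴)/(8·36.0³·6) = 91.231 N/mm
F = k·δ = 91.231 × 70 = 6386.1 N

6390 N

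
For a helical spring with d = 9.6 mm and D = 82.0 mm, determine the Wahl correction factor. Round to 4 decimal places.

C = D/d = 82.0/9.6 = 8.5417
K_W = (4C−1)/(4C−4) + 0.615/C = 33.167/30.167 + 0.0720 = 1.1714

1.1714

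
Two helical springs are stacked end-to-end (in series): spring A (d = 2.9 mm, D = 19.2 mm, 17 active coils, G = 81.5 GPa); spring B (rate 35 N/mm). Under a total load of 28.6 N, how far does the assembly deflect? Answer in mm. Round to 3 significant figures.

k_A = Gd⁴/(8D³N_a) = (81.5×10³)(2.9⁴)/(8·19.2³·17) = 5.9883 N/mm
Series: 1/k_eq = 1/5.9883 + 1/35 = 0.19556; k_eq = 5.1135 N/mm
δ = F/k_eq = 28.6/5.1135 = 5.5931 mm

5.59 mm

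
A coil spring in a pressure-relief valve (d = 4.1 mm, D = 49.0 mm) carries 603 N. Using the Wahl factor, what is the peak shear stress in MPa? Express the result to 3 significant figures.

1220 MPa

Spring index C = D/d = 49.0/4.1 = 11.9512
K_W = (4C−1)/(4C−4) + 0.615/C = 46.805/43.805 + 0.0515 = 1.1199
τ₀ = 8FD/(πd³) = 8·603·49.0/(π·4.1³) = 236376/216.52 = 1091.7 MPa
τ_max = K·τ₀ = 1.1199 × 1091.7 = 1222.6 MPa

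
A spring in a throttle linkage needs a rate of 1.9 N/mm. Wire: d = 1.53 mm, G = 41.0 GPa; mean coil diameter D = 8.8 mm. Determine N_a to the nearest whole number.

22

N_a = Gd⁴/(8D³k) = (41.0×10³ × 1.53⁴)/(8 × 8.8³ × 1.9)
    = 224672 / 10358.4 = 21.69 → 22 coils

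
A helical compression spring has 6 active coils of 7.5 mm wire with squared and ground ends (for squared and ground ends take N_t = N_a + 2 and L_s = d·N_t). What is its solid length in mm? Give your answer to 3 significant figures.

60.0 mm

squared and ground ends: N_t = N_a + 2 = 6 + 2 = 8
L_s = d·N_t = 7.5 × 8 = 60 mm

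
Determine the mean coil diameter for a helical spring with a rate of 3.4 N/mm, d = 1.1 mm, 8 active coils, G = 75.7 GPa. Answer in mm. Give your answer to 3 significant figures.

7.99 mm

D = (Gd⁴/(8N_a·k))^(1/3) = (75.7×10³·1.1⁴/(8·8·3.4))^(1/3)
  = (509.34)^(1/3) = 7.9861 mm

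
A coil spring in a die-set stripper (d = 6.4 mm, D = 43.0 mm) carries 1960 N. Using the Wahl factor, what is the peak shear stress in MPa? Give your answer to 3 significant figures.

1000 MPa

Spring index C = D/d = 43.0/6.4 = 6.7188
K_W = (4C−1)/(4C−4) + 0.615/C = 25.875/22.875 + 0.0915 = 1.2227
τ₀ = 8FD/(πd³) = 8·1960·43.0/(π·6.4³) = 674240/823.55 = 818.7 MPa
τ_max = K·τ₀ = 1.2227 × 818.7 = 1001 MPa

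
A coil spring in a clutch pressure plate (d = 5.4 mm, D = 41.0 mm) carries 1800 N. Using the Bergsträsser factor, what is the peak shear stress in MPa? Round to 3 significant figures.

1410 MPa

Spring index C = D/d = 41.0/5.4 = 7.5926
K_B = (4C+2)/(4C−3) = 32.370/27.370 = 1.1827
τ₀ = 8FD/(πd³) = 8·1800·41.0/(π·5.4³) = 590400/494.69 = 1193.5 MPa
τ_max = K·τ₀ = 1.1827 × 1193.5 = 1411.5 MPa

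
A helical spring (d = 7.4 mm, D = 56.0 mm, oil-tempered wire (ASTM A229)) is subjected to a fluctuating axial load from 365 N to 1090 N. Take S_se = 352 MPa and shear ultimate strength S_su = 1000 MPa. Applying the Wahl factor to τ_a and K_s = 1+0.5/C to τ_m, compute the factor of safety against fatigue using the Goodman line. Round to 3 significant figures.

1.42

C = D/d = 56.0/7.4 = 7.5676; K_W = (4C−1)/(4C−4)+0.615/C = 1.1955; K_s = 1+0.5/C = 1.0661
F_a = (F_max−F_min)/2 = 362.5 N; F_m = (F_max+F_min)/2 = 727.5 N
τ_a = K_W·8F_aD/(πd³) = 1.1955 × 127.57 = 152.5 MPa
τ_m = K_s·8F_mD/(πd³) = 1.0661 × 256.02 = 272.93 MPa
Goodman: 1/n_f = τ_a/S_se + τ_m/S_su = 152.5/352 + 272.93/1000 = 0.43325 + 0.27293 = 0.70618
n_f = 1/0.70618 = 1.416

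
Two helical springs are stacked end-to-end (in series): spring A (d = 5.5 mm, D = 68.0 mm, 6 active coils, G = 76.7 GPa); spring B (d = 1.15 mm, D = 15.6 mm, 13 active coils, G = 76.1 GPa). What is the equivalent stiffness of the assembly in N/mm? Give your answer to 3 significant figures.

k_A = Gd⁴/(8D³N_a) = (76.7×10³)(5.5⁴)/(8·68.0³·6) = 4.6503 N/mm
k_B = Gd⁴/(8D³N_a) = (76.1×10³)(1.15⁴)/(8·15.6³·13) = 0.33711 N/mm
Series: 1/k_eq = 1/4.6503 + 1/0.33711 = 3.1815; k_eq = 0.31432 N/mm

0.314 N/mm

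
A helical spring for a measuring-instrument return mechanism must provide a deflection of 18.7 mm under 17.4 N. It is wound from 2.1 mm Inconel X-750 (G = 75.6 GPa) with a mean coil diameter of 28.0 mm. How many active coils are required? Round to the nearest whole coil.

Required rate k = F/δ = 17.4/18.7 = 0.93048 N/mm
N_a = Gd⁴/(8D³k) = (75.6×10³ × 2.1⁴)/(8 × 28.0³ × 0.93048)
    = 1.47028e+06 / 163407 = 8.998 → 9 coils

9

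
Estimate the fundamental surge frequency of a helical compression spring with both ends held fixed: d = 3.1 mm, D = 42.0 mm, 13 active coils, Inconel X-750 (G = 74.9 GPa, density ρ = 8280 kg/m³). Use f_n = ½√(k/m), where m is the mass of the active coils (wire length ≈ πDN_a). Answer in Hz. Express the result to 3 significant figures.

45.8 Hz

k = Gd⁴/(8D³N_a) = (74.9×10³)(3.1⁴)/(8·42.0³·13) = 0.89773 N/mm = 897.73 N/m
Wire length L = πDN_a = π·42.0·13 = 1715.3 mm
m = ρ·(πd²/4)·L = 8280 × 7.5477×10⁻⁶ m² × 1.7153 m = 0.1072 kg
f_n = ½√(k/m) = 0.5·√(897.73/0.1072) = 0.5·√(8374.5) = 45.756 Hz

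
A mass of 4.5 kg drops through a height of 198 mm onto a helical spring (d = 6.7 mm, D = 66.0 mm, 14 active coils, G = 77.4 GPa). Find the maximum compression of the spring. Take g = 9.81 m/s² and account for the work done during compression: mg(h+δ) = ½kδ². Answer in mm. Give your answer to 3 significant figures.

k = Gd⁴/(8D³N_a) = (77.4×10³)(6.7⁴)/(8·66.0³·14) = 4.8438 N/mm
W = mg = 4.5 × 9.81 = 44.145 N
½kδ² − Wδ − Wh = 0 → δ = (W + √(W² + 2kWh))/k
δ = (44.145 + √(1948.8 + 84677.3))/4.8438 = (44.145 + 294.32)/4.8438 = 69.876 mm

69.9 mm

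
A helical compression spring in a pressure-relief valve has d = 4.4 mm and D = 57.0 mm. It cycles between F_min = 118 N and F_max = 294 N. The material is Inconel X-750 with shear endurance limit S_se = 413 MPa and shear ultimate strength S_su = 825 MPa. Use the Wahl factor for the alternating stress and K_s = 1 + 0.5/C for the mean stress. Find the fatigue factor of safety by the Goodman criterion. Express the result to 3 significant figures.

C = D/d = 57.0/4.4 = 12.9545; K_W = (4C−1)/(4C−4)+0.615/C = 1.1102; K_s = 1+0.5/C = 1.0386
F_a = (F_max−F_min)/2 = 88 N; F_m = (F_max+F_min)/2 = 206 N
τ_a = K_W·8F_aD/(πd³) = 1.1102 × 149.95 = 166.47 MPa
τ_m = K_s·8F_mD/(πd³) = 1.0386 × 351.01 = 364.56 MPa
Goodman: 1/n_f = τ_a/S_se + τ_m/S_su = 166.47/413 + 364.56/825 = 0.40308 + 0.44189 = 0.84498
n_f = 1/0.84498 = 1.183

1.18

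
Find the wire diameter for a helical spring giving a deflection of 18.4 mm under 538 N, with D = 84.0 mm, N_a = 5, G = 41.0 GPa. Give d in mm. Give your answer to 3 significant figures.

Required rate k = F/δ = 538/18.4 = 29.239 N/mm
d = (8D³N_a·k / G)^(1/4) = (8·84.0³·5·29.239 / (41.0×10³))^0.25
  = (16907)^0.25 = 11.4030 mm

11.4 mm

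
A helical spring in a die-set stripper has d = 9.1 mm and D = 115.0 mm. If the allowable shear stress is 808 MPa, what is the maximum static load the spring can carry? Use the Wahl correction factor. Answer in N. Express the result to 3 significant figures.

C = D/d = 115.0/9.1 = 12.6374
K_W = (4C−1)/(4C−4) + 0.615/C = 49.549/46.549 + 0.0487 = 1.1131
τ_max = K·8FD/(πd³) → F_max = τ_allow·πd³/(8DK)
F_max = 808·π·9.1³/(8·115.0·1.1131) = 1.9129e+06/1024.1 = 1867.9 N

1870 N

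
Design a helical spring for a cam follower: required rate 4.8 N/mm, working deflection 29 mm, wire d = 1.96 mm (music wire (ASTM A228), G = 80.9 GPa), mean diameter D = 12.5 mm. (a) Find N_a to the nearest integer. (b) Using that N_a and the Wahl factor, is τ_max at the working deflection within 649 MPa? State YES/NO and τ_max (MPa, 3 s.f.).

(a) 16 coils; (b) NO, τ_max = 724 MPa

N_a = Gd⁴/(8D³k) = (80.9×10³)(1.96⁴)/(8·12.5³·4.8) = 15.92 → N_a = 16
Actual rate k = Gd⁴/(8D³·16) = 4.7757 N/mm
Working load F = kδ = 4.7757·29 = 138.49 N
C = 12.5/1.96 = 6.3776; K_W = (4C−1)/(4C−4)+0.615/C = 1.2359
τ_max = K_W·8FD/(πd³) = 1.2359·585.48 = 723.6 MPa
τ_max > 649 MPa → exceeds allowable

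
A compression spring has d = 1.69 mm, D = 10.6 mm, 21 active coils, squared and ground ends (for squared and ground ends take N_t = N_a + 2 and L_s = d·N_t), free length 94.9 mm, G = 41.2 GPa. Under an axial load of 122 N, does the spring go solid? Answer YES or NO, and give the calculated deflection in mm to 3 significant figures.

k = Gd⁴/(8D³N_a) = (41.2×10³)(1.69⁴)/(8·10.6³·21) = 1.6796 N/mm
N_t = 23; L_s = 1.69·23 = 38.87 mm; δ_solid = L₀ − L_s = 94.9 − 38.87 = 56.03 mm
δ = F/k = 122/1.6796 = 72.634 mm
δ ≥ δ_solid → spring goes solid

YES, δ = 72.6 mm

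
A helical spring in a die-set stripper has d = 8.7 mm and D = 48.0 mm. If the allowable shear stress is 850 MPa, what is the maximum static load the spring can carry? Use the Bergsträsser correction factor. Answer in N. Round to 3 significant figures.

C = D/d = 48.0/8.7 = 5.5172
K_B = (4C+2)/(4C−3) = 24.069/19.069 = 1.2622
τ_max = K·8FD/(πd³) → F_max = τ_allow·πd³/(8DK)
F_max = 850·π·8.7³/(8·48.0·1.2622) = 1.7584e+06/484.69 = 3628 N

3630 N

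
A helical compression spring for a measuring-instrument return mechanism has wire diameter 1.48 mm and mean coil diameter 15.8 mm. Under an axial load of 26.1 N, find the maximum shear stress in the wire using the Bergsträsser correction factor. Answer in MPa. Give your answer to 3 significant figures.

Spring index C = D/d = 15.8/1.48 = 10.6757
K_B = (4C+2)/(4C−3) = 44.703/39.703 = 1.1259
τ₀ = 8FD/(πd³) = 8·26.1·15.8/(π·1.48³) = 3299.04/10.184 = 323.93 MPa
τ_max = K·τ₀ = 1.1259 × 323.93 = 364.73 MPa

365 MPa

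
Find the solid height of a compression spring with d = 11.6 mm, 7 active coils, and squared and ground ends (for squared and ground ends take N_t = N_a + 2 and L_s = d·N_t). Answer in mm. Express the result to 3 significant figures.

squared and ground ends: N_t = N_a + 2 = 7 + 2 = 9
L_s = d·N_t = 11.6 × 9 = 104.4 mm

104 mm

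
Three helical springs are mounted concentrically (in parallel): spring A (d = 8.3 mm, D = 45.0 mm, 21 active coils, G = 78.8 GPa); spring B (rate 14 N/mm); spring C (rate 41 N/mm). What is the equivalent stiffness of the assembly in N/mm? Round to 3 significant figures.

k_A = Gd⁴/(8D³N_a) = (78.8×10³)(8.3⁴)/(8·45.0³·21) = 24.428 N/mm
Parallel: k_eq = 24.428 + 14 + 41 = 79.428 N/mm

79.4 N/mm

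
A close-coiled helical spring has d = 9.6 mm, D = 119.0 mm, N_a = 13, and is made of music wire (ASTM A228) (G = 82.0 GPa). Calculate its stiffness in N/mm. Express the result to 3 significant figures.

3.97 N/mm

k = Gd⁴/(8D³N_a) = (82.0×10³ × 9.6⁴) / (8 × 119.0³ × 13)
  = 6.96464e+08 / 1.75257e+08 = 3.974 N/mm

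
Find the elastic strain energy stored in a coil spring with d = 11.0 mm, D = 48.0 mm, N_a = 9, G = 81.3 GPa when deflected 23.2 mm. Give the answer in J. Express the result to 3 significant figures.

40.2 J

k = Gd⁴/(8D³N_a) = (81.3×10³)(11.0⁴)/(8·48.0³·9) = 149.49 N/mm
U = ½kδ² = 0.5 × 149.49 × 23.2² = 40230 N·mm = 40.23 J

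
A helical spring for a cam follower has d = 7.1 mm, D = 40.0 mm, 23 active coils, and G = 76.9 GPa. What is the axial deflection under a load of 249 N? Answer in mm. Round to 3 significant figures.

k = Gd⁴/(8D³N_a) = (76.9×10³)(7.1⁴)/(8·40.0³·23) = 16.594 N/mm
δ = F/k = 249 / 16.594 = 15.005 mm

15.0 mm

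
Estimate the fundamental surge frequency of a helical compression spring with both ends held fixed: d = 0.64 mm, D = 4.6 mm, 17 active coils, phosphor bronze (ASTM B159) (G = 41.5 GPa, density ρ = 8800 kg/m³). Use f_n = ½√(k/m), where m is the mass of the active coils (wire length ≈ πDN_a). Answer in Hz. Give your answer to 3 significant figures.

435 Hz

k = Gd⁴/(8D³N_a) = (41.5×10³)(0.64⁴)/(8·4.6³·17) = 0.52596 N/mm = 525.96 N/m
Wire length L = πDN_a = π·4.6·17 = 245.67 mm
m = ρ·(πd²/4)·L = 8800 × 0.3217×10⁻⁶ m² × 0.24567 m = 0.00069549 kg
f_n = ½√(k/m) = 0.5·√(525.96/0.00069549) = 0.5·√(7.5625e+05) = 434.81 Hz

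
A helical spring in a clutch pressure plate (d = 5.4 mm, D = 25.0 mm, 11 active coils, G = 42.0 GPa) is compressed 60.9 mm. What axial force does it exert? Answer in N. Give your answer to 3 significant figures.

k = Gd⁴/(8D³N_a) = (42.0×10³)(5.4⁴)/(8·25.0³·11) = 25.973 N/mm
F = k·δ = 25.973 × 60.9 = 1581.8 N

1580 N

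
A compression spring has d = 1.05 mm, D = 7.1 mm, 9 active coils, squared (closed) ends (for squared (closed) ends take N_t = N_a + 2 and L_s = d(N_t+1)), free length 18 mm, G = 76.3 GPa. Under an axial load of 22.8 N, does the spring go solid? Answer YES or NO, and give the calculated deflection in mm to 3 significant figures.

YES, δ = 6.34 mm

k = Gd⁴/(8D³N_a) = (76.3×10³)(1.05⁴)/(8·7.1³·9) = 3.5989 N/mm
N_t = 11; L_s = 1.05·12 = 12.6 mm; δ_solid = L₀ − L_s = 18 − 12.6 = 5.4 mm
δ = F/k = 22.8/3.5989 = 6.3352 mm
δ ≥ δ_solid → spring goes solid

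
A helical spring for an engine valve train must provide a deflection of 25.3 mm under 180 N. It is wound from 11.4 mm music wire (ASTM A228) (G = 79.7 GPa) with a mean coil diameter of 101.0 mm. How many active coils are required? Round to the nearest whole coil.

23

Required rate k = F/δ = 180/25.3 = 7.1146 N/mm
N_a = Gd⁴/(8D³k) = (79.7×10³ × 11.4⁴)/(8 × 101.0³ × 7.1146)
    = 1.3461e+09 / 5.86416e+07 = 22.95 → 23 coils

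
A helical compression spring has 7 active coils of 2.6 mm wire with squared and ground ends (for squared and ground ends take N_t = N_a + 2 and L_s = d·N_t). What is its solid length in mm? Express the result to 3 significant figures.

squared and ground ends: N_t = N_a + 2 = 7 + 2 = 9
L_s = d·N_t = 2.6 × 9 = 23.4 mm

23.4 mm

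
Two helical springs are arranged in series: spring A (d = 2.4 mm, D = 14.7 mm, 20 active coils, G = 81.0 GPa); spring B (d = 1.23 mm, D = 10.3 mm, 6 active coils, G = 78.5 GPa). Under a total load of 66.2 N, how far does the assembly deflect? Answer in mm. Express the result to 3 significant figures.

k_A = Gd⁴/(8D³N_a) = (81.0×10³)(2.4⁴)/(8·14.7³·20) = 5.2876 N/mm
k_B = Gd⁴/(8D³N_a) = (78.5×10³)(1.23⁴)/(8·10.3³·6) = 3.4256 N/mm
Series: 1/k_eq = 1/5.2876 + 1/3.4256 = 0.48104; k_eq = 2.0788 N/mm
δ = F/k_eq = 66.2/2.0788 = 31.845 mm

31.8 mm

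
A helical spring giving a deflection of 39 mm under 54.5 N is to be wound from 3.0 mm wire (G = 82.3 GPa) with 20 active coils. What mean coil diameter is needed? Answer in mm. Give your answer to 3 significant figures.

Required rate k = F/δ = 54.5/39 = 1.3974 N/mm
D = (Gd⁴/(8N_a·k))^(1/3) = (82.3×10³·3.0⁴/(8·20·1.3974))^(1/3)
  = (29814.9)^(1/3) = 31.0083 mm

31.0 mm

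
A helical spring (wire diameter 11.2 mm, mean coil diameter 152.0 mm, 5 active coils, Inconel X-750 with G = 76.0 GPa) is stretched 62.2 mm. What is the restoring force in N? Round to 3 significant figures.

k = Gd⁴/(8D³N_a) = (76.0×10³)(11.2⁴)/(8·152.0³·5) = 8.5132 N/mm
F = k·δ = 8.5132 × 62.2 = 529.52 N

530 N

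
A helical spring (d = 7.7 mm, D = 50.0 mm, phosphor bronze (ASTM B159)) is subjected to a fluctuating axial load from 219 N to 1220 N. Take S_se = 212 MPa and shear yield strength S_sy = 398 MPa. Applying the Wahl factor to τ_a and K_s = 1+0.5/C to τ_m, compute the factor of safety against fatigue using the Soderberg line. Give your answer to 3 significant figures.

C = D/d = 50.0/7.7 = 6.4935; K_W = (4C−1)/(4C−4)+0.615/C = 1.2312; K_s = 1+0.5/C = 1.0770
F_a = (F_max−F_min)/2 = 500.5 N; F_m = (F_max+F_min)/2 = 719.5 N
τ_a = K_W·8F_aD/(πd³) = 1.2312 × 139.59 = 171.86 MPa
τ_m = K_s·8F_mD/(πd³) = 1.0770 × 200.66 = 216.11 MPa
Soderberg: 1/n_f = τ_a/S_se + τ_m/S_sy = 171.86/212 + 216.11/398 = 0.81068 + 0.54300 = 1.3537
n_f = 1/1.3537 = 0.7387

0.739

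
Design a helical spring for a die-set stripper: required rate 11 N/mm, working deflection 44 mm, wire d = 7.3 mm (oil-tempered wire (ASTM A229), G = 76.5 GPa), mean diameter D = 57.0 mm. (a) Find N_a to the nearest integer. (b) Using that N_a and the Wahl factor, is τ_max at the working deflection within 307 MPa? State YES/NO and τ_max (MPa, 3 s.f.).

N_a = Gd⁴/(8D³k) = (76.5×10³)(7.3⁴)/(8·57.0³·11) = 13.33 → N_a = 13
Actual rate k = Gd⁴/(8D³·13) = 11.28 N/mm
Working load F = kδ = 11.28·44 = 496.3 N
C = 57.0/7.3 = 7.8082; K_W = (4C−1)/(4C−4)+0.615/C = 1.1889
τ_max = K_W·8FD/(πd³) = 1.1889·185.18 = 220.16 MPa
τ_max ≤ 307 MPa → acceptable

(a) 13 coils; (b) YES, τ_max = 220 MPa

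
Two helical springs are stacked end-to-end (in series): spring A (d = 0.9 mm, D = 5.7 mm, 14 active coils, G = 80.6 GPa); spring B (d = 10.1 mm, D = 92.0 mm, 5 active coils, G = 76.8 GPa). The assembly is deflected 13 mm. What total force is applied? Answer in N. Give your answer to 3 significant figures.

30.1 N

k_A = Gd⁴/(8D³N_a) = (80.6×10³)(0.9⁴)/(8·5.7³·14) = 2.5495 N/mm
k_B = Gd⁴/(8D³N_a) = (76.8×10³)(10.1⁴)/(8·92.0³·5) = 25.658 N/mm
Series: 1/k_eq = 1/2.5495 + 1/25.658 = 0.4312; k_eq = 2.3191 N/mm
F = k_eq·δ = 2.3191·13 = 30.148 N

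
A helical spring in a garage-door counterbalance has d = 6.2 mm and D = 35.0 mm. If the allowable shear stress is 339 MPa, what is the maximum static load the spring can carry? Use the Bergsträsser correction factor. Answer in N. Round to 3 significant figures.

C = D/d = 35.0/6.2 = 5.6452
K_B = (4C+2)/(4C−3) = 24.581/19.581 = 1.2554
τ_max = K·8FD/(πd³) → F_max = τ_allow·πd³/(8DK)
F_max = 339·π·6.2³/(8·35.0·1.2554) = 2.5382e+05/351.5 = 722.1 N

722 N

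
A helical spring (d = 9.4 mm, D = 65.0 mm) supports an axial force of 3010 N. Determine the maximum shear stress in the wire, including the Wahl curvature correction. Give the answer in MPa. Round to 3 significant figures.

Spring index C = D/d = 65.0/9.4 = 6.9149
K_W = (4C−1)/(4C−4) + 0.615/C = 26.660/23.660 + 0.0889 = 1.2157
τ₀ = 8FD/(πd³) = 8·3010·65.0/(π·9.4³) = 1.5652e+06/2609.4 = 599.84 MPa
τ_max = K·τ₀ = 1.2157 × 599.84 = 729.25 MPa

729 MPa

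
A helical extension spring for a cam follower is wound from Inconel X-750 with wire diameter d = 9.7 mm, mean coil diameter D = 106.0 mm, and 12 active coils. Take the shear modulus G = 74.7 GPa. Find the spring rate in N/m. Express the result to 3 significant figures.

k = Gd⁴/(8D³N_a) = (74.7×10³ × 9.7⁴) / (8 × 106.0³ × 12)
  = 6.61314e+08 / 1.14338e+08 = 5.7839 N/mm = 5783.9 N/m

5780 N/m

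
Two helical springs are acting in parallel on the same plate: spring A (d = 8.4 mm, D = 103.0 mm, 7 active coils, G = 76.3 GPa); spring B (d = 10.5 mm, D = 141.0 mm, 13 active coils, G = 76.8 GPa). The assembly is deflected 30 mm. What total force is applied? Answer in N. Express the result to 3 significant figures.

282 N

k_A = Gd⁴/(8D³N_a) = (76.3×10³)(8.4⁴)/(8·103.0³·7) = 6.2079 N/mm
k_B = Gd⁴/(8D³N_a) = (76.8×10³)(10.5⁴)/(8·141.0³·13) = 3.202 N/mm
Parallel: k_eq = 6.2079 + 3.202 = 9.4099 N/mm
F = k_eq·δ = 9.4099·30 = 282.3 N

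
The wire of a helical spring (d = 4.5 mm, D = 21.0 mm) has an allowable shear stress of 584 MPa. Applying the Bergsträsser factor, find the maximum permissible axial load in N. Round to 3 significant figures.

754 N

C = D/d = 21.0/4.5 = 4.6667
K_B = (4C+2)/(4C−3) = 20.667/15.667 = 1.3191
τ_max = K·8FD/(πd³) → F_max = τ_allow·πd³/(8DK)
F_max = 584·π·4.5³/(8·21.0·1.3191) = 1.6719e+05/221.62 = 754.39 N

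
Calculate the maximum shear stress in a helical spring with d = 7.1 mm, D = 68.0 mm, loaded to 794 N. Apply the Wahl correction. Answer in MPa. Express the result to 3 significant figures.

Spring index C = D/d = 68.0/7.1 = 9.5775
K_W = (4C−1)/(4C−4) + 0.615/C = 37.310/34.310 + 0.0642 = 1.1517
τ₀ = 8FD/(πd³) = 8·794·68.0/(π·7.1³) = 431936/1124.4 = 384.14 MPa
τ_max = K·τ₀ = 1.1517 × 384.14 = 442.4 MPa

442 MPa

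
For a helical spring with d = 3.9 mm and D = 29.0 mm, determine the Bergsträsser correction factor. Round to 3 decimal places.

1.187

C = D/d = 29.0/3.9 = 7.4359
K_B = (4C+2)/(4C−3) = 31.744/26.744 = 1.1870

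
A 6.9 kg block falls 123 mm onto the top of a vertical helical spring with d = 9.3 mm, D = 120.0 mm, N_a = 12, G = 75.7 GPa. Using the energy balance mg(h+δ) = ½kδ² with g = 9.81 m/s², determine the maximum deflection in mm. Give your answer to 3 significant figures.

92.4 mm

k = Gd⁴/(8D³N_a) = (75.7×10³)(9.3⁴)/(8·120.0³·12) = 3.4136 N/mm
W = mg = 6.9 × 9.81 = 67.689 N
½kδ² − Wδ − Wh = 0 → δ = (W + √(W² + 2kWh))/k
δ = (67.689 + √(4581.8 + 56841.5))/3.4136 = (67.689 + 247.84)/3.4136 = 92.432 mm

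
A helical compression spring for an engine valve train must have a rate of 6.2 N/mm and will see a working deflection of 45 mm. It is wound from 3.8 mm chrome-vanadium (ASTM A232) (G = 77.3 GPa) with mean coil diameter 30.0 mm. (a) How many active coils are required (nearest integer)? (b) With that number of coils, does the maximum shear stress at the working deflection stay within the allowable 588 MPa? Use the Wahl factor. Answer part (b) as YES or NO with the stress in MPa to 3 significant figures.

(a) 12 coils; (b) YES, τ_max = 462 MPa

N_a = Gd⁴/(8D³k) = (77.3×10³)(3.8⁴)/(8·30.0³·6.2) = 12.04 → N_a = 12
Actual rate k = Gd⁴/(8D³·12) = 6.2184 N/mm
Working load F = kδ = 6.2184·45 = 279.83 N
C = 30.0/3.8 = 7.8947; K_W = (4C−1)/(4C−4)+0.615/C = 1.1867
τ_max = K_W·8FD/(πd³) = 1.1867·389.58 = 462.31 MPa
τ_max ≤ 588 MPa → acceptable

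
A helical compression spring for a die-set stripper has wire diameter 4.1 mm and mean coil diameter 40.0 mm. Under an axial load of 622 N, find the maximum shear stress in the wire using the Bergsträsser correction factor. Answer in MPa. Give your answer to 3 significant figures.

Spring index C = D/d = 40.0/4.1 = 9.7561
K_B = (4C+2)/(4C−3) = 41.024/36.024 = 1.1388
τ₀ = 8FD/(πd³) = 8·622·40.0/(π·4.1³) = 199040/216.52 = 919.26 MPa
τ_max = K·τ₀ = 1.1388 × 919.26 = 1046.8 MPa

1050 MPa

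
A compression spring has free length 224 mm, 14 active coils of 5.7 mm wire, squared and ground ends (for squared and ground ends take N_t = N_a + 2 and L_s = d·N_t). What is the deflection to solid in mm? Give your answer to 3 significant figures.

133 mm

N_t = 16; L_s = 5.7·16 = 91.2 mm
δ_solid = L₀ − L_s = 224 − 91.2 = 132.8 mm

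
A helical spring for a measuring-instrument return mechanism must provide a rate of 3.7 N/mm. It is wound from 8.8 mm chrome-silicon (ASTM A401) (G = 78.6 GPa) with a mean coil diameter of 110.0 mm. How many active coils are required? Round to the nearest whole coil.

N_a = Gd⁴/(8D³k) = (78.6×10³ × 8.8⁴)/(8 × 110.0³ × 3.7)
    = 4.71361e+08 / 3.93976e+07 = 11.96 → 12 coils

12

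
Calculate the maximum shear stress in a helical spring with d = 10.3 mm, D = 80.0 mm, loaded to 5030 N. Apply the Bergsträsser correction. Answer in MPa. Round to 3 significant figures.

Spring index C = D/d = 80.0/10.3 = 7.7670
K_B = (4C+2)/(4C−3) = 33.068/28.068 = 1.1781
τ₀ = 8FD/(πd³) = 8·5030·80.0/(π·10.3³) = 3.2192e+06/3432.9 = 937.75 MPa
τ_max = K·τ₀ = 1.1781 × 937.75 = 1104.8 MPa

1100 MPa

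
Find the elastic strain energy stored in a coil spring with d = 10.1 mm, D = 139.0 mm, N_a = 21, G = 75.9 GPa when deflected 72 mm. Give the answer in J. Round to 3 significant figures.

4.54 J

k = Gd⁴/(8D³N_a) = (75.9×10³)(10.1⁴)/(8·139.0³·21) = 1.7505 N/mm
U = ½kδ² = 0.5 × 1.7505 × 72² = 4537.4 N·mm = 4.5374 J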